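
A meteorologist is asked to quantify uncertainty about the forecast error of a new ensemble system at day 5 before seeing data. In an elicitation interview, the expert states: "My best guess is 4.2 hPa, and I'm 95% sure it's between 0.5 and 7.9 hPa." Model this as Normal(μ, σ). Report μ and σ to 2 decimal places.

A symmetric 95% interval runs μ ± z·σ with z = 1.96.
Half-width = 3.7, so σ = 3.7/1.96 = 1.89.
μ is the stated best guess, 4.20.

μ = 4.20, σ = 1.89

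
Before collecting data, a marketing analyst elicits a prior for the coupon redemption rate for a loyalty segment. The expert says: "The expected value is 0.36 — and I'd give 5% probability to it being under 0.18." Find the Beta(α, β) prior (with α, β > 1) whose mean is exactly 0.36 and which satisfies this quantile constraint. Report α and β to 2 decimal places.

α ≈ 5.85, β ≈ 10.41

With mean 0.36 fixed, write α = 0.36s, β = 0.64s where s = α+β.
Need P(θ < 0.18) = 0.05 under Beta(0.36s, 0.64s). Normal approximation: (q−m)/√(m(1−m)/s) ≈ z_{0.05} = -1.64, so s ≈ 0.36·0.64·(-1.64)²/(0.18−0.36)² = 19.2.
At s = 19.2: P(θ<0.18) ≈ 0.036. Adjusting to match 0.05 gives s ≈ 16.26.
So α = 0.36·16.26 ≈ 5.85, β = 0.64·16.26 ≈ 10.41.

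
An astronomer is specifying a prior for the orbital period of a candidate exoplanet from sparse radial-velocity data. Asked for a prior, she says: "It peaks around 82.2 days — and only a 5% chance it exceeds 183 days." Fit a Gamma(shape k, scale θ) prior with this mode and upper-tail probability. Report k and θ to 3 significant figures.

k ≈ 5.29, θ ≈ 19.2

Gamma(k,θ) with k>1 has mode (k−1)θ, so θ = 82.2/(k−1).
Need P(X < 183) = 0.95 with θ tied to k this way. Start at k = 2, θ = 82.2: P(X<183) ≈ 0.652.
Too low — raise k to concentrate. Iterating converges to k ≈ 5.29.
Then θ = 82.2/(5.29−1) ≈ 19.2.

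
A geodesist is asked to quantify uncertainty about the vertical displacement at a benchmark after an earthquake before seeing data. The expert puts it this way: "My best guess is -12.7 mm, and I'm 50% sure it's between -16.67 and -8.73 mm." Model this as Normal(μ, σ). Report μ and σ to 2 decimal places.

μ = -12.70, σ = 5.89

A symmetric 50% interval runs μ ± z·σ with z = 0.6745.
Half-width = 3.97, so σ = 3.97/0.6745 = 5.89.
μ is the stated best guess, -12.70.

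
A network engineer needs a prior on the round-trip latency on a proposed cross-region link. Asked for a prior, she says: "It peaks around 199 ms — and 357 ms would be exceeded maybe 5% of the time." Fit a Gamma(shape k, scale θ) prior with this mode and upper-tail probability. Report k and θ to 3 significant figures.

Gamma(k,θ) with k>1 has mode (k−1)θ, so θ = 199/(k−1).
Need P(X < 357) = 0.95 with θ tied to k this way. Start at k = 2, θ = 199: P(X<357) ≈ 0.535.
Too low — raise k to concentrate. Iterating converges to k ≈ 9.16.
Then θ = 199/(9.16−1) ≈ 24.4.

k ≈ 9.16, θ ≈ 24.4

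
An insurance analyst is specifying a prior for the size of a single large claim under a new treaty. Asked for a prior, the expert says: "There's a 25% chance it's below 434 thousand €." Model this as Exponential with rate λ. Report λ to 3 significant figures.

P(T < 434.0) = 1 − e^(−λ·434.0) = 0.25, so λ = −ln(1−0.25)/434.0 = −ln(0.75)/434.0 = 0.000663.

λ ≈ 0.000663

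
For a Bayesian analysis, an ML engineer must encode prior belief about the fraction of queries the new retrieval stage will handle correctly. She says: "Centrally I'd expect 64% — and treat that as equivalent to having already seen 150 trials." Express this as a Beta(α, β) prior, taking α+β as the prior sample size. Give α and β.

Under the effective-sample-size interpretation, Beta(α, β) has prior mean α/(α+β) and prior sample size α+β.
So α+β = 150 and α/(α+β) = 0.64, giving α = 0.64·150 = 96 and β = 150 − 96 = 54.

α = 96, β = 54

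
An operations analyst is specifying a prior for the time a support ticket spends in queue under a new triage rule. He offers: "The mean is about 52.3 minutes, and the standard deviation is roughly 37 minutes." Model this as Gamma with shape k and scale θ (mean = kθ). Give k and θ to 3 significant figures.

For Gamma(k, scale θ): mean = kθ, variance = kθ², so CV = 1/√k.
CV = SD/mean = 37/52.3 = 0.7075, hence k = 1/CV² = 2.
Then θ = mean/k = 52.3/2 = 26.2.

k ≈ 2, θ ≈ 26.2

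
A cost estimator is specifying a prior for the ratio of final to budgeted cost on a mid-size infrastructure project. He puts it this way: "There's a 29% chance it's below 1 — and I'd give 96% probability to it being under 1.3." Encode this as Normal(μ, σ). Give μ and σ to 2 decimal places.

μ = 1.07, σ = 0.13

The p-quantile of Normal(μ,σ) is μ + z_p·σ, with z_{0.29} = -0.5534 and z_{0.96} = 1.751.
Eliminate σ: μ = (z₂·x₁ − z₁·x₂)/(z₂ − z₁) = (1.751·1 − (-0.5534)·1.3)/2.304 = 1.07.
Then σ = (x₂ − x₁)/(z₂ − z₁) = (1.3 − 1)/2.304 = 0.13.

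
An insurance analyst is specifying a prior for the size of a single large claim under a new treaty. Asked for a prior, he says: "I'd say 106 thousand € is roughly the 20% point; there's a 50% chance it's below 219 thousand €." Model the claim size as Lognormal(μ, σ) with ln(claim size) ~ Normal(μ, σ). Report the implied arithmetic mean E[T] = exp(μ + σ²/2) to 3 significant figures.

E[T] ≈ 318 thousand €

If T ~ Lognormal(μ,σ) then ln T ~ Normal(μ,σ), so the p-quantile of ln T is μ + z_p·σ.
ln(106) = 4.663 and ln(219) = 5.389; z_{0.2} = -0.8416, z_{0.5} = 0.
σ = (5.389 − 4.663)/(0 − (-0.8416)) = 0.862.
μ = 4.663 − (-0.8416)·0.862 = 5.389.
E[T] = exp(μ + σ²/2) = exp(5.389 + 0.3717) = 318 thousand €.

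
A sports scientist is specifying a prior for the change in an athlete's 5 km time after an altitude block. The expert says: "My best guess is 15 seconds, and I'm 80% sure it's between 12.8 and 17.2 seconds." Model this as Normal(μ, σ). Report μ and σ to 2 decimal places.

A symmetric 80% interval runs μ ± z·σ with z = 1.282.
Half-width = 2.2, so σ = 2.2/1.282 = 1.72.
μ is the stated best guess, 15.00.

μ = 15.00, σ = 1.72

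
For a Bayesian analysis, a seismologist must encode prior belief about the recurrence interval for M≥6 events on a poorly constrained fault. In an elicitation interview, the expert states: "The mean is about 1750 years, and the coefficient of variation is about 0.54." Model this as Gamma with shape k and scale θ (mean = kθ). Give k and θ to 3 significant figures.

For Gamma(k, scale θ): mean = kθ, variance = kθ², so CV = 1/√k.
CV = 0.54, hence k = 1/CV² = 3.43.
Then θ = mean/k = 1750/3.43 = 510.

k ≈ 3.43, θ ≈ 510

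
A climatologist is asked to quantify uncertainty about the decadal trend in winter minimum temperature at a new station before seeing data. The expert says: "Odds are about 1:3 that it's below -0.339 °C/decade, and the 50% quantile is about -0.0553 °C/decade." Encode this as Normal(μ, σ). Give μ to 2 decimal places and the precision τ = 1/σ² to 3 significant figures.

The p-quantile of Normal(μ,σ) is μ + z_p·σ, with z_{0.25} = -0.6745 and z_{0.5} = 0.
Eliminate σ: μ = (z₂·x₁ − z₁·x₂)/(z₂ − z₁) = (0·-0.339 − (-0.6745)·-0.0553)/0.6745 = -0.06.
Then σ = (x₂ − x₁)/(z₂ − z₁) = (-0.0553 − -0.339)/0.6745 = 0.42.
Precision τ = 1/σ² = 1/0.4206² = 5.65.

μ = -0.06, τ = 5.65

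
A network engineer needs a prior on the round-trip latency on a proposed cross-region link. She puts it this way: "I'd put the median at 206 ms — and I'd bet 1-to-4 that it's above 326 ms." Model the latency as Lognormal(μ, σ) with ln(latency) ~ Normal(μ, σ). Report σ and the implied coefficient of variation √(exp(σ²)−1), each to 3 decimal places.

If T ~ Lognormal(μ,σ) then ln T ~ Normal(μ,σ), so the p-quantile of ln T is μ + z_p·σ.
ln(206) = 5.328 and ln(326) = 5.787; z_{0.5} = 0, z_{0.8} = 0.8416.
σ = (5.787 − 5.328)/(0.8416 − (0)) = 0.545.
μ = 5.328 − (0)·0.545 = 5.328.
CV = √(exp(σ²)−1) = √(exp(0.2975)−1) = 0.589.

σ ≈ 0.545, CV ≈ 0.589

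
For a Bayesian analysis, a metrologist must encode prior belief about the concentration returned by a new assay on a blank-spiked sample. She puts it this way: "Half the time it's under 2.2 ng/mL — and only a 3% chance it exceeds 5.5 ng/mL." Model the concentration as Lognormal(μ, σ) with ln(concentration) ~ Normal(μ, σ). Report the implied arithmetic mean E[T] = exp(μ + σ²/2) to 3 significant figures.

If T ~ Lognormal(μ,σ) then ln T ~ Normal(μ,σ), so the p-quantile of ln T is μ + z_p·σ.
ln(2.2) = 0.7885 and ln(5.5) = 1.705; z_{0.5} = 0, z_{0.97} = 1.881.
σ = (1.705 − 0.7885)/(1.881 − (0)) = 0.487.
μ = 0.7885 − (0)·0.487 = 0.788.
E[T] = exp(μ + σ²/2) = exp(0.788 + 0.1187) = 2.48 ng/mL.

E[T] ≈ 2.48 ng/mL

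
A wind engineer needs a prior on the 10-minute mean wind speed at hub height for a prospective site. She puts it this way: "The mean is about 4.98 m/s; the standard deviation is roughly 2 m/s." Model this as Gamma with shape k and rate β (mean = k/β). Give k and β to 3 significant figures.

For Gamma(k, rate β): mean = k/β, variance = k/β², so CV = 1/√k.
CV = SD/mean = 2/4.98 = 0.4016, hence k = 1/CV² = 6.2.
Then β = k/mean = 6.2/4.98 = 1.25.

k ≈ 6.2, β ≈ 1.25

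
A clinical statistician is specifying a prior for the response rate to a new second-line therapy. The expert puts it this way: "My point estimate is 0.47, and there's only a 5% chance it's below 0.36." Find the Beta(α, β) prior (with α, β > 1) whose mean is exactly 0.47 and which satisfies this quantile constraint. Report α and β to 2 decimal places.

α ≈ 25.47, β ≈ 28.72

With mean 0.47 fixed, write α = 0.47s, β = 0.53s where s = α+β.
Need P(θ < 0.36) = 0.05 under Beta(0.47s, 0.53s). Normal approximation: (q−m)/√(m(1−m)/s) ≈ z_{0.05} = -1.64, so s ≈ 0.47·0.53·(-1.64)²/(0.36−0.47)² = 55.7.
At s = 55.7: P(θ<0.36) ≈ 0.048. Adjusting to match 0.05 gives s ≈ 54.19.
So α = 0.47·54.19 ≈ 25.47, β = 0.53·54.19 ≈ 28.72.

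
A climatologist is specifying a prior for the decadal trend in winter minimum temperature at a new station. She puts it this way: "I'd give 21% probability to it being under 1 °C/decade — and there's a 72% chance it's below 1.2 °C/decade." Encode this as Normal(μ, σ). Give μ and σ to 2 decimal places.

μ = 1.12, σ = 0.14

For Normal(μ,σ), the p-quantile is μ + z_p·σ. Here z_{0.21} = -0.8064, z_{0.72} = 0.5828.
So 1 = μ − 0.8064σ and 1.2 = μ + 0.5828σ.
Subtracting: σ = (1.2 − 1)/(0.5828 − (-0.8064)) = 0.14.
Then μ = 1 − (-0.8064)·0.14 = 1.12.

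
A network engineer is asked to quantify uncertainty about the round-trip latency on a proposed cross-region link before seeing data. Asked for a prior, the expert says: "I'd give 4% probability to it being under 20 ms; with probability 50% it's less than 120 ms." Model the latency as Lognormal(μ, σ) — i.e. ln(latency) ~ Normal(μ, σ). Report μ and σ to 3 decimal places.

If T ~ Lognormal(μ,σ) then ln T ~ Normal(μ,σ), so the p-quantile of ln T is μ + z_p·σ.
ln(20) = 2.996 and ln(120) = 4.787; z_{0.04} = -1.751, z_{0.5} = 0.
σ = (4.787 − 2.996)/(0 − (-1.751)) = 1.023.
μ = 2.996 − (-1.751)·1.023 = 4.787.

μ ≈ 4.787, σ ≈ 1.023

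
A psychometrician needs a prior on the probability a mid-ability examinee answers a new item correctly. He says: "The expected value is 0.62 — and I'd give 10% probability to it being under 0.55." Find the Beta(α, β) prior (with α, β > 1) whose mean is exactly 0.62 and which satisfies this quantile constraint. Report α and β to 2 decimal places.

With mean 0.62 fixed, write α = 0.62s, β = 0.38s where s = α+β.
Need P(θ < 0.55) = 0.1 under Beta(0.62s, 0.38s). Normal approximation: (q−m)/√(m(1−m)/s) ≈ z_{0.1} = -1.28, so s ≈ 0.62·0.38·(-1.28)²/(0.55−0.62)² = 79.0.
At s = 79.0: P(θ<0.55) ≈ 0.102. Adjusting to match 0.1 gives s ≈ 80.06.
So α = 0.62·80.06 ≈ 49.64, β = 0.38·80.06 ≈ 30.42.

α ≈ 49.64, β ≈ 30.42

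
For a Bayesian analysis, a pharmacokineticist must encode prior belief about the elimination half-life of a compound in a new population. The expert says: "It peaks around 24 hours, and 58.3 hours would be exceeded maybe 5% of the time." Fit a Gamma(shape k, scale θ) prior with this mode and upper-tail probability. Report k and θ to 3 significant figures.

Gamma(k,θ) with k>1 has mode (k−1)θ, so θ = 24/(k−1).
Need P(X < 58.3) = 0.95 with θ tied to k this way. Start at k = 2, θ = 24: P(X<58.3) ≈ 0.698.
Too low — raise k to concentrate. Iterating converges to k ≈ 4.46.
Then θ = 24/(4.46−1) ≈ 6.94.

k ≈ 4.46, θ ≈ 6.94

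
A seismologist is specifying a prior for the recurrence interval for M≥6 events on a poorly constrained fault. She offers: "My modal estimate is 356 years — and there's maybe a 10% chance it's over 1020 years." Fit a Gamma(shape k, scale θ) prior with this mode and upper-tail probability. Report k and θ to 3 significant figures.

Gamma(k,θ) with k>1 has mode (k−1)θ, so θ = 356/(k−1).
Need P(X < 1020) = 0.9 with θ tied to k this way. Start at k = 2, θ = 356: P(X<1020) ≈ 0.780.
Too low — raise k to concentrate. Iterating converges to k ≈ 2.72.
Then θ = 356/(2.72−1) ≈ 207.

k ≈ 2.72, θ ≈ 207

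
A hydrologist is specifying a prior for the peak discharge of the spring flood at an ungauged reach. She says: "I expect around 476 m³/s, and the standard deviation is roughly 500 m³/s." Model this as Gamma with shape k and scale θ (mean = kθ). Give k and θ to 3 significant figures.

For Gamma(k, scale θ): mean = kθ, variance = kθ², so CV = 1/√k.
CV = SD/mean = 500/476 = 1.05, hence k = 1/CV² = 0.906.
Then θ = mean/k = 476/0.906 = 525.

k ≈ 0.906, θ ≈ 525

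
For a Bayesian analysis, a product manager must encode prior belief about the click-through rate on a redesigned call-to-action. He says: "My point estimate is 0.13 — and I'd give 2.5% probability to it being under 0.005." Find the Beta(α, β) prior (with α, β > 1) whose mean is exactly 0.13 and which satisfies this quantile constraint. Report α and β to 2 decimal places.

With mean 0.13 fixed, write α = 0.13s, β = 0.87s where s = α+β.
Need P(θ < 0.005) = 0.025 under Beta(0.13s, 0.87s). Normal approximation: (q−m)/√(m(1−m)/s) ≈ z_{0.025} = -1.96, so s ≈ 0.13·0.87·(-1.96)²/(0.005−0.13)² = 27.8.
At s = 27.8: P(θ<0.005) ≈ 0.000. Adjusting to match 0.025 gives s ≈ 8.47.
So α = 0.13·8.47 ≈ 1.10, β = 0.87·8.47 ≈ 7.37.

α ≈ 1.10, β ≈ 7.37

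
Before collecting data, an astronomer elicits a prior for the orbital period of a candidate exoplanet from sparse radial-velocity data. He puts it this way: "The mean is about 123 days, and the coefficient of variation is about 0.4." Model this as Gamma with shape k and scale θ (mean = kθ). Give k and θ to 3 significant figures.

k ≈ 6.25, θ ≈ 19.7

For Gamma(k, scale θ): mean = kθ, variance = kθ², so CV = 1/√k.
CV = 0.4, hence k = 1/CV² = 6.25.
Then θ = mean/k = 123/6.25 = 19.7.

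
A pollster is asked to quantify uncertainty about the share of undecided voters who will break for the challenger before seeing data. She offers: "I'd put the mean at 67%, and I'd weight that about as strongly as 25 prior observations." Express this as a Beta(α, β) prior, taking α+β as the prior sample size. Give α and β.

Under the effective-sample-size interpretation, Beta(α, β) has prior mean α/(α+β) and prior sample size α+β.
So α+β = 25 and α/(α+β) = 0.67, giving α = 0.67·25 = 16.75 and β = 25 − 16.75 = 8.25.

α = 16.75, β = 8.25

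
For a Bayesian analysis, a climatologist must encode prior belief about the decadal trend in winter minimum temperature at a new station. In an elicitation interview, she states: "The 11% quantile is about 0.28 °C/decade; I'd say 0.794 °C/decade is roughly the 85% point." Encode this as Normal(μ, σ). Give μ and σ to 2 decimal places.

μ = 0.56, σ = 0.23

For Normal(μ,σ), the p-quantile is μ + z_p·σ. Here z_{0.11} = -1.227, z_{0.85} = 1.036.
So 0.28 = μ − 1.227σ and 0.794 = μ + 1.036σ.
Subtracting: σ = (0.794 − 0.28)/(1.036 − (-1.227)) = 0.23.
Then μ = 0.28 − (-1.227)·0.23 = 0.56.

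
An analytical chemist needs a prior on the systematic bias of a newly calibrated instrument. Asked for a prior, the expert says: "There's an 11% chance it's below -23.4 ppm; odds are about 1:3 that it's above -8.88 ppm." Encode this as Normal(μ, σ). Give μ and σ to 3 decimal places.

μ = -14.032, σ = 7.638

For Normal(μ,σ), the p-quantile is μ + z_p·σ. Here z_{0.11} = -1.227, z_{0.75} = 0.6745.
So -23.4 = μ − 1.227σ and -8.88 = μ + 0.6745σ.
Subtracting: σ = (-8.88 − -23.4)/(0.6745 − (-1.227)) = 7.638.
Then μ = -23.4 − (-1.227)·7.638 = -14.032.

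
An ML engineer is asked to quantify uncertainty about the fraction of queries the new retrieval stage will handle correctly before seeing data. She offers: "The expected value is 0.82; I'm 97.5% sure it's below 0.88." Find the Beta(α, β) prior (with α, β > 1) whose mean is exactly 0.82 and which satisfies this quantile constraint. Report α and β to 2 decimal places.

α ≈ 110.16, β ≈ 24.18

With mean 0.82 fixed, write α = 0.82s, β = 0.18s where s = α+β.
Need P(θ < 0.88) = 0.975 under Beta(0.82s, 0.18s). Normal approximation: (q−m)/√(m(1−m)/s) ≈ z_{0.975} = 1.96, so s ≈ 0.82·0.18·(1.96)²/(0.88−0.82)² = 157.5.
At s = 157.5: P(θ<0.88) ≈ 0.983. Adjusting to match 0.975 gives s ≈ 134.34.
So α = 0.82·134.34 ≈ 110.16, β = 0.18·134.34 ≈ 24.18.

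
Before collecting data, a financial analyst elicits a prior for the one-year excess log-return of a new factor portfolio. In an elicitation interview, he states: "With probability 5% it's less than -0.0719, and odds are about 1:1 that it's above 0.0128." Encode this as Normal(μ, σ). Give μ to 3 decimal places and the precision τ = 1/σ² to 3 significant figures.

μ = 0.013, τ = 377

The p-quantile of Normal(μ,σ) is μ + z_p·σ, with z_{0.05} = -1.645 and z_{0.5} = 0.
Eliminate σ: μ = (z₂·x₁ − z₁·x₂)/(z₂ − z₁) = (0·-0.0719 − (-1.645)·0.0128)/1.645 = 0.013.
Then σ = (x₂ − x₁)/(z₂ − z₁) = (0.0128 − -0.0719)/1.645 = 0.051.
Precision τ = 1/σ² = 1/0.05149² = 377.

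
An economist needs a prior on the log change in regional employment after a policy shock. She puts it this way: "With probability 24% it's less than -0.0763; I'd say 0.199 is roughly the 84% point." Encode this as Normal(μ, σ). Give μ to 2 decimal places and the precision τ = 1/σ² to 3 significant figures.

μ = 0.04, τ = 38.2

The p-quantile of Normal(μ,σ) is μ + z_p·σ, with z_{0.24} = -0.7063 and z_{0.84} = 0.9945.
Eliminate σ: μ = (z₂·x₁ − z₁·x₂)/(z₂ − z₁) = (0.9945·-0.0763 − (-0.7063)·0.199)/1.701 = 0.04.
Then σ = (x₂ − x₁)/(z₂ − z₁) = (0.199 − -0.0763)/1.701 = 0.16.
Precision τ = 1/σ² = 1/0.1619² = 38.2.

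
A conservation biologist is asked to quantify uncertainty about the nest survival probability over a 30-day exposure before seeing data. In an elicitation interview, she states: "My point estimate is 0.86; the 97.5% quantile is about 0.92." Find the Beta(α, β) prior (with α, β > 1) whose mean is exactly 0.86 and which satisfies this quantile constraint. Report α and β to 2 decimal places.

α ≈ 87.59, β ≈ 14.26

With mean 0.86 fixed, write α = 0.86s, β = 0.14s where s = α+β.
Need P(θ < 0.92) = 0.975 under Beta(0.86s, 0.14s). Normal approximation: (q−m)/√(m(1−m)/s) ≈ z_{0.975} = 1.96, so s ≈ 0.86·0.14·(1.96)²/(0.92−0.86)² = 128.5.
At s = 128.5: P(θ<0.92) ≈ 0.987. Adjusting to match 0.975 gives s ≈ 101.84.
So α = 0.86·101.84 ≈ 87.59, β = 0.14·101.84 ≈ 14.26.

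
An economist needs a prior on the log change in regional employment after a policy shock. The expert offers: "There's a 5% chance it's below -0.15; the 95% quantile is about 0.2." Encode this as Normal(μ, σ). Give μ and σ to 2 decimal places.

μ = 0.03, σ = 0.11

The p-quantile of Normal(μ,σ) is μ + z_p·σ, with z_{0.05} = -1.645 and z_{0.95} = 1.645.
Eliminate σ: μ = (z₂·x₁ − z₁·x₂)/(z₂ − z₁) = (1.645·-0.15 − (-1.645)·0.2)/3.29 = 0.03.
Then σ = (x₂ − x₁)/(z₂ − z₁) = (0.2 − -0.15)/3.29 = 0.11.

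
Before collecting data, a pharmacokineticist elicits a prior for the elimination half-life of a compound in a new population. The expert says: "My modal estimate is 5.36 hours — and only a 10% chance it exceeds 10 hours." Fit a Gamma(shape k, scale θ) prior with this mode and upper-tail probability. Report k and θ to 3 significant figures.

Gamma(k,θ) with k>1 has mode (k−1)θ, so θ = 5.36/(k−1).
Need P(X < 10) = 0.9 with θ tied to k this way. Start at k = 2, θ = 5.36: P(X<10) ≈ 0.556.
Too low — raise k to concentrate. Iterating converges to k ≈ 5.91.
Then θ = 5.36/(5.91−1) ≈ 1.09.

k ≈ 5.91, θ ≈ 1.09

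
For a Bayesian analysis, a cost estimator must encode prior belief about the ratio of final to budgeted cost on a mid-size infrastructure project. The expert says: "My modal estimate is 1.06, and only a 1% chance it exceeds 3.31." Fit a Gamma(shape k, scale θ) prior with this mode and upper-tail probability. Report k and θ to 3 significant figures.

Gamma(k,θ) with k>1 has mode (k−1)θ, so θ = 1.06/(k−1).
Need P(X < 3.31) = 0.99 with θ tied to k this way. Start at k = 2, θ = 1.06: P(X<3.31) ≈ 0.818.
Too low — raise k to concentrate. Iterating converges to k ≈ 4.44.
Then θ = 1.06/(4.44−1) ≈ 0.308.

k ≈ 4.44, θ ≈ 0.308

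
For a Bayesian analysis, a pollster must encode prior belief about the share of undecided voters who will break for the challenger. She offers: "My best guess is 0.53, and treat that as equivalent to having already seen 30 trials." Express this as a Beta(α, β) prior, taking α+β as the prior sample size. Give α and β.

α = 15.9, β = 14.1

Under the effective-sample-size interpretation, Beta(α, β) has prior mean α/(α+β) and prior sample size α+β.
So α+β = 30 and α/(α+β) = 0.53, giving α = 0.53·30 = 15.9 and β = 30 − 15.9 = 14.1.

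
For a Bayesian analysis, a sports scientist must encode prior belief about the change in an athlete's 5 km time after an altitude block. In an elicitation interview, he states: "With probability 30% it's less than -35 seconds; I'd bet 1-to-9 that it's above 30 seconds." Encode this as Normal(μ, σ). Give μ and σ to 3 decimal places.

For Normal(μ,σ), the p-quantile is μ + z_p·σ. Here z_{0.3} = -0.5244, z_{0.9} = 1.282.
So -35 = μ − 0.5244σ and 30 = μ + 1.282σ.
Subtracting: σ = (30 − -35)/(1.282 − (-0.5244)) = 35.992.
Then μ = -35 − (-0.5244)·35.992 = -16.126.

μ = -16.126, σ = 35.992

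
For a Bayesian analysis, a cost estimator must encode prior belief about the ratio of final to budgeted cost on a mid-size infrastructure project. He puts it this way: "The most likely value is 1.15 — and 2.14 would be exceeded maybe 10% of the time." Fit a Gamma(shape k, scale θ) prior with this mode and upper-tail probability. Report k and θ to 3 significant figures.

k ≈ 5.95, θ ≈ 0.232

Gamma(k,θ) with k>1 has mode (k−1)θ, so θ = 1.15/(k−1).
Need P(X < 2.14) = 0.9 with θ tied to k this way. Start at k = 2, θ = 1.15: P(X<2.14) ≈ 0.555.
Too low — raise k to concentrate. Iterating converges to k ≈ 5.95.
Then θ = 1.15/(5.95−1) ≈ 0.232.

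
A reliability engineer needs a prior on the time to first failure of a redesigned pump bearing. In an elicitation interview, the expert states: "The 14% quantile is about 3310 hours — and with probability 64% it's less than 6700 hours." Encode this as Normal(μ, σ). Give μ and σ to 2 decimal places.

μ = 5855.41, σ = 2356.17

The p-quantile of Normal(μ,σ) is μ + z_p·σ, with z_{0.14} = -1.08 and z_{0.64} = 0.3585.
Eliminate σ: μ = (z₂·x₁ − z₁·x₂)/(z₂ − z₁) = (0.3585·3310 − (-1.08)·6700)/1.439 = 5855.41.
Then σ = (x₂ − x₁)/(z₂ − z₁) = (6700 − 3310)/1.439 = 2356.17.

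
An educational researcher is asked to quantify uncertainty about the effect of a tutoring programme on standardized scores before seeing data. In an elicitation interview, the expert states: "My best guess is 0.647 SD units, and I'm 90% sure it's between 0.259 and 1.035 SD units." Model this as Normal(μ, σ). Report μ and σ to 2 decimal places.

μ = 0.65, σ = 0.24

A symmetric 90% interval runs μ ± z·σ with z = 1.645.
Half-width = 0.388, so σ = 0.388/1.645 = 0.24.
μ is the stated best guess, 0.65.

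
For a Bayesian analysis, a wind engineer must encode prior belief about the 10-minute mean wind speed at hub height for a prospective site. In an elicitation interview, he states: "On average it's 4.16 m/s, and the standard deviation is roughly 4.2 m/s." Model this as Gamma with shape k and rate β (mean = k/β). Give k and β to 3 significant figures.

For Gamma(k, rate β): mean = k/β, variance = k/β², so CV = 1/√k.
CV = SD/mean = 4.2/4.16 = 1.01, hence k = 1/CV² = 0.981.
Then β = k/mean = 0.981/4.16 = 0.236.

k ≈ 0.981, β ≈ 0.236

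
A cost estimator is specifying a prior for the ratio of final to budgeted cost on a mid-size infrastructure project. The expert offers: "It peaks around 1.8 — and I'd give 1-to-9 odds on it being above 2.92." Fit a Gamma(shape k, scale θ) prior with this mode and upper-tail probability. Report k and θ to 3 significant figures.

k ≈ 9.04, θ ≈ 0.224

Gamma(k,θ) with k>1 has mode (k−1)θ, so θ = 1.8/(k−1).
Need P(X < 2.92) = 0.9 with θ tied to k this way. Start at k = 2, θ = 1.8: P(X<2.92) ≈ 0.482.
Too low — raise k to concentrate. Iterating converges to k ≈ 9.04.
Then θ = 1.8/(9.04−1) ≈ 0.224.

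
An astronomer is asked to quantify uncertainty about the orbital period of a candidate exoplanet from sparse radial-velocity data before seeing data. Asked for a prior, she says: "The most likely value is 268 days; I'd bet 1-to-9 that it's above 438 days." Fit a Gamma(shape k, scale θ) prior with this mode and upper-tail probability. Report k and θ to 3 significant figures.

Gamma(k,θ) with k>1 has mode (k−1)θ, so θ = 268/(k−1).
Need P(X < 438) = 0.9 with θ tied to k this way. Start at k = 2, θ = 268: P(X<438) ≈ 0.486.
Too low — raise k to concentrate. Iterating converges to k ≈ 8.81.
Then θ = 268/(8.81−1) ≈ 34.3.

k ≈ 8.81, θ ≈ 34.3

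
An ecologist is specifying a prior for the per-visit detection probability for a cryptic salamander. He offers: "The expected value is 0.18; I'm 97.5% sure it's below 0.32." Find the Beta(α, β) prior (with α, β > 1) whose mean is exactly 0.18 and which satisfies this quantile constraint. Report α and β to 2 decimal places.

α ≈ 6.39, β ≈ 29.13

With mean 0.18 fixed, write α = 0.18s, β = 0.82s where s = α+β.
Need P(θ < 0.32) = 0.975 under Beta(0.18s, 0.82s). Normal approximation: (q−m)/√(m(1−m)/s) ≈ z_{0.975} = 1.96, so s ≈ 0.18·0.82·(1.96)²/(0.32−0.18)² = 28.9.
At s = 28.9: P(θ<0.32) ≈ 0.963. Adjusting to match 0.975 gives s ≈ 35.52.
So α = 0.18·35.52 ≈ 6.39, β = 0.82·35.52 ≈ 29.13.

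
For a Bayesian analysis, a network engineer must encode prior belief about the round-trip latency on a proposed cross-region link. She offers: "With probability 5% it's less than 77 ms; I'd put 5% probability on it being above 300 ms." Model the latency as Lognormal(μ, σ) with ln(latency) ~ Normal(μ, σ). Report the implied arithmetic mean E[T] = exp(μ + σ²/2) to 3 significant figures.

If T ~ Lognormal(μ,σ) then ln T ~ Normal(μ,σ), so the p-quantile of ln T is μ + z_p·σ.
ln(77) = 4.344 and ln(300) = 5.704; z_{0.05} = -1.645, z_{0.95} = 1.645.
σ = (5.704 − 4.344)/(1.645 − (-1.645)) = 0.413.
μ = 4.344 − (-1.645)·0.413 = 5.024.
E[T] = exp(μ + σ²/2) = exp(5.024 + 0.0855) = 166 ms.

E[T] ≈ 166 ms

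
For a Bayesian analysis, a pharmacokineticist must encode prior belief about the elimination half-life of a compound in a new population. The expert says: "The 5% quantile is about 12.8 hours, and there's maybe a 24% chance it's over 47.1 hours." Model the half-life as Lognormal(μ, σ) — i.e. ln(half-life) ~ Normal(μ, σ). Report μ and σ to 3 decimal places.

If T ~ Lognormal(μ,σ) then ln T ~ Normal(μ,σ), so the p-quantile of ln T is μ + z_p·σ.
ln(12.8) = 2.549 and ln(47.1) = 3.852; z_{0.05} = -1.645, z_{0.76} = 0.7063.
σ = (3.852 − 2.549)/(0.7063 − (-1.645)) = 0.554.
μ = 2.549 − (-1.645)·0.554 = 3.461.

μ ≈ 3.461, σ ≈ 0.554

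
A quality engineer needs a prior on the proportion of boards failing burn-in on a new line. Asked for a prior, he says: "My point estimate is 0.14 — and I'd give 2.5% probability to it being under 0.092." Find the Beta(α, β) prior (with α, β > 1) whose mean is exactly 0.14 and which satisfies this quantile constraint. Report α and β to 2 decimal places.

α ≈ 23.61, β ≈ 145.01

With mean 0.14 fixed, write α = 0.14s, β = 0.86s where s = α+β.
Need P(θ < 0.092) = 0.025 under Beta(0.14s, 0.86s). Normal approximation: (q−m)/√(m(1−m)/s) ≈ z_{0.025} = -1.96, so s ≈ 0.14·0.86·(-1.96)²/(0.092−0.14)² = 200.7.
At s = 200.7: P(θ<0.092) ≈ 0.016. Adjusting to match 0.025 gives s ≈ 168.61.
So α = 0.14·168.61 ≈ 23.61, β = 0.86·168.61 ≈ 145.01.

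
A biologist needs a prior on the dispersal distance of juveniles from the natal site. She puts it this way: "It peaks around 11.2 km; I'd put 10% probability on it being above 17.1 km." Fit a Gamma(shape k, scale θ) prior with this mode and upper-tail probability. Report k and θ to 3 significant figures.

Gamma(k,θ) with k>1 has mode (k−1)θ, so θ = 11.2/(k−1).
Need P(X < 17.1) = 0.9 with θ tied to k this way. Start at k = 2, θ = 11.2: P(X<17.1) ≈ 0.451.
Too low — raise k to concentrate. Iterating converges to k ≈ 11.4.
Then θ = 11.2/(11.4−1) ≈ 1.08.

k ≈ 11.4, θ ≈ 1.08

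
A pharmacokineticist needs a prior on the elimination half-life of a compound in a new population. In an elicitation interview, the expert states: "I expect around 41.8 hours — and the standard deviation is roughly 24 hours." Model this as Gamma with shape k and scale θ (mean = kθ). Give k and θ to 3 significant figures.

k ≈ 3.03, θ ≈ 13.8

For Gamma(k, scale θ): mean = kθ, variance = kθ², so CV = 1/√k.
CV = SD/mean = 24/41.8 = 0.5742, hence k = 1/CV² = 3.03.
Then θ = mean/k = 41.8/3.03 = 13.8.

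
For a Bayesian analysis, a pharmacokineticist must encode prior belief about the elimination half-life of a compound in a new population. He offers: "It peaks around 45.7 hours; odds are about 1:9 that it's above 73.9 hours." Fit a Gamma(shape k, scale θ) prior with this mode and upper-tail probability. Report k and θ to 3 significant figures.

Gamma(k,θ) with k>1 has mode (k−1)θ, so θ = 45.7/(k−1).
Need P(X < 73.9) = 0.9 with θ tied to k this way. Start at k = 2, θ = 45.7: P(X<73.9) ≈ 0.481.
Too low — raise k to concentrate. Iterating converges to k ≈ 9.15.
Then θ = 45.7/(9.15−1) ≈ 5.61.

k ≈ 9.15, θ ≈ 5.61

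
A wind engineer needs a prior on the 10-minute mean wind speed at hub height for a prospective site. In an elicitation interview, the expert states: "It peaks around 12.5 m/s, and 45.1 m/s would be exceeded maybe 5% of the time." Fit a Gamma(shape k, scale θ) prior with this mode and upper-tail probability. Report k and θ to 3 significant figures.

Gamma(k,θ) with k>1 has mode (k−1)θ, so θ = 12.5/(k−1).
Need P(X < 45.1) = 0.95 with θ tied to k this way. Start at k = 2, θ = 12.5: P(X<45.1) ≈ 0.875.
Too low — raise k to concentrate. Iterating converges to k ≈ 2.56.
Then θ = 12.5/(2.56−1) ≈ 8.01.

k ≈ 2.56, θ ≈ 8.01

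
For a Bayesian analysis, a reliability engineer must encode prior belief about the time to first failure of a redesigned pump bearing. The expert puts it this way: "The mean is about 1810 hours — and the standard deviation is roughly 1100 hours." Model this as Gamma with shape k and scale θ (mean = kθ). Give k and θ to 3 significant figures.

k ≈ 2.71, θ ≈ 669

For Gamma(k, scale θ): mean = kθ, variance = kθ², so CV = 1/√k.
CV = SD/mean = 1100/1810 = 0.6077, hence k = 1/CV² = 2.71.
Then θ = mean/k = 1810/2.71 = 669.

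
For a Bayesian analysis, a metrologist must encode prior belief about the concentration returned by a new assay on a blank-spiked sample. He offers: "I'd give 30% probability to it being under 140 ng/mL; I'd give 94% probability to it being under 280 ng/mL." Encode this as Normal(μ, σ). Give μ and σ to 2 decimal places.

μ = 175.31, σ = 67.33

The p-quantile of Normal(μ,σ) is μ + z_p·σ, with z_{0.3} = -0.5244 and z_{0.94} = 1.555.
Eliminate σ: μ = (z₂·x₁ − z₁·x₂)/(z₂ − z₁) = (1.555·140 − (-0.5244)·280)/2.079 = 175.31.
Then σ = (x₂ − x₁)/(z₂ − z₁) = (280 − 140)/2.079 = 67.33.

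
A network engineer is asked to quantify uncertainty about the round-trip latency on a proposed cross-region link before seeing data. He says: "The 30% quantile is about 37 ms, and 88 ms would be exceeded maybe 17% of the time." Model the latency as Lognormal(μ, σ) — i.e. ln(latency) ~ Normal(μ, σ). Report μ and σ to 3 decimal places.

μ ≈ 3.918, σ ≈ 0.586

If T ~ Lognormal(μ,σ) then ln T ~ Normal(μ,σ), so the p-quantile of ln T is μ + z_p·σ.
ln(37) = 3.611 and ln(88) = 4.477; z_{0.3} = -0.5244, z_{0.83} = 0.9542.
σ = (4.477 − 3.611)/(0.9542 − (-0.5244)) = 0.586.
μ = 3.611 − (-0.5244)·0.586 = 3.918.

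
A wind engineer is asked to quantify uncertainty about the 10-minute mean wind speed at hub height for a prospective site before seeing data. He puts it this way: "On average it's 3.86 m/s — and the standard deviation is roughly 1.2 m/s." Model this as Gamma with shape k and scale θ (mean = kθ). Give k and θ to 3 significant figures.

k ≈ 10.3, θ ≈ 0.373

For Gamma(k, scale θ): mean = kθ, variance = kθ², so CV = 1/√k.
CV = SD/mean = 1.2/3.86 = 0.3109, hence k = 1/CV² = 10.3.
Then θ = mean/k = 3.86/10.3 = 0.373.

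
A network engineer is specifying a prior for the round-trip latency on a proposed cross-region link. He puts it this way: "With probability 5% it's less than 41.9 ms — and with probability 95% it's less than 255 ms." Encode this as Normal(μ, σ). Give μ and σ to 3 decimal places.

μ = 148.450, σ = 64.778

The p-quantile of Normal(μ,σ) is μ + z_p·σ, with z_{0.05} = -1.645 and z_{0.95} = 1.645.
Eliminate σ: μ = (z₂·x₁ − z₁·x₂)/(z₂ − z₁) = (1.645·41.9 − (-1.645)·255)/3.29 = 148.450.
Then σ = (x₂ − x₁)/(z₂ − z₁) = (255 − 41.9)/3.29 = 64.778.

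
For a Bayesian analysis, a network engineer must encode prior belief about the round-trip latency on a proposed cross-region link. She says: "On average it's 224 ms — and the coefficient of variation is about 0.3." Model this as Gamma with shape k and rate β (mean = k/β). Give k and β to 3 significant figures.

For Gamma(k, rate β): mean = k/β, variance = k/β², so CV = 1/√k.
CV = 0.3, hence k = 1/CV² = 11.1.
Then β = k/mean = 11.1/224 = 0.0496.

k ≈ 11.1, β ≈ 0.0496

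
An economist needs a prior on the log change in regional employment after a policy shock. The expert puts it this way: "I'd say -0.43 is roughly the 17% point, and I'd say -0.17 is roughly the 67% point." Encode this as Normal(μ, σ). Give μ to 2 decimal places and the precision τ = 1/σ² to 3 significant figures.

μ = -0.25, τ = 28.7

The p-quantile of Normal(μ,σ) is μ + z_p·σ, with z_{0.17} = -0.9542 and z_{0.67} = 0.4399.
Eliminate σ: μ = (z₂·x₁ − z₁·x₂)/(z₂ − z₁) = (0.4399·-0.43 − (-0.9542)·-0.17)/1.394 = -0.25.
Then σ = (x₂ − x₁)/(z₂ − z₁) = (-0.17 − -0.43)/1.394 = 0.19.
Precision τ = 1/σ² = 1/0.1865² = 28.7.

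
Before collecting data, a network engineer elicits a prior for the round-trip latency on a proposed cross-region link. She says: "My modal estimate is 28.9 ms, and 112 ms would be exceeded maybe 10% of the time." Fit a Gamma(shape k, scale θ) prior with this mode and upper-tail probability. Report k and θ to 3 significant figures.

Gamma(k,θ) with k>1 has mode (k−1)θ, so θ = 28.9/(k−1).
Need P(X < 112) = 0.9 with θ tied to k this way. Start at k = 2, θ = 28.9: P(X<112) ≈ 0.899.
Too low — raise k to concentrate. Iterating converges to k ≈ 2.01.
Then θ = 28.9/(2.01−1) ≈ 28.7.

k ≈ 2.01, θ ≈ 28.7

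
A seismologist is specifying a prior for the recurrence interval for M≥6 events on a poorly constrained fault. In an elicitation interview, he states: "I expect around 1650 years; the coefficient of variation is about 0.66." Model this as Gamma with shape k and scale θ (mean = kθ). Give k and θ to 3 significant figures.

k ≈ 2.3, θ ≈ 719

For Gamma(k, scale θ): mean = kθ, variance = kθ², so CV = 1/√k.
CV = 0.66, hence k = 1/CV² = 2.3.
Then θ = mean/k = 1650/2.3 = 719.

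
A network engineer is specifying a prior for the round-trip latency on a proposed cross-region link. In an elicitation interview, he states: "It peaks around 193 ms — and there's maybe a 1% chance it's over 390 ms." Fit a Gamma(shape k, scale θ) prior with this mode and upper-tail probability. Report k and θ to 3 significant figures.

k ≈ 10.9, θ ≈ 19.5

Gamma(k,θ) with k>1 has mode (k−1)θ, so θ = 193/(k−1).
Need P(X < 390) = 0.99 with θ tied to k this way. Start at k = 2, θ = 193: P(X<390) ≈ 0.600.
Too low — raise k to concentrate. Iterating converges to k ≈ 10.9.
Then θ = 193/(10.9−1) ≈ 19.5.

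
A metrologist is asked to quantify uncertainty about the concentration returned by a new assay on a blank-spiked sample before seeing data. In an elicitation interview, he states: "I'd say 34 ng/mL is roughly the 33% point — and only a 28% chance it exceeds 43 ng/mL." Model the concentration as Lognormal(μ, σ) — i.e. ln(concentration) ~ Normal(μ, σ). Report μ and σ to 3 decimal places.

If T ~ Lognormal(μ,σ) then ln T ~ Normal(μ,σ), so the p-quantile of ln T is μ + z_p·σ.
ln(34) = 3.526 and ln(43) = 3.761; z_{0.33} = -0.4399, z_{0.72} = 0.5828.
σ = (3.761 − 3.526)/(0.5828 − (-0.4399)) = 0.230.
μ = 3.526 − (-0.4399)·0.230 = 3.627.

μ ≈ 3.627, σ ≈ 0.230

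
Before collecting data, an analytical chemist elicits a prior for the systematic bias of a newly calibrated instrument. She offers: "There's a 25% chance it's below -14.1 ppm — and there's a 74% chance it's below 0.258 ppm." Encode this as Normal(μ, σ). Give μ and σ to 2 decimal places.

For Normal(μ,σ), the p-quantile is μ + z_p·σ. Here z_{0.25} = -0.6745, z_{0.74} = 0.6433.
So -14.1 = μ − 0.6745σ and 0.258 = μ + 0.6433σ.
Subtracting: σ = (0.258 − -14.1)/(0.6433 − (-0.6745)) = 10.90.
Then μ = -14.1 − (-0.6745)·10.90 = -6.75.

μ = -6.75, σ = 10.90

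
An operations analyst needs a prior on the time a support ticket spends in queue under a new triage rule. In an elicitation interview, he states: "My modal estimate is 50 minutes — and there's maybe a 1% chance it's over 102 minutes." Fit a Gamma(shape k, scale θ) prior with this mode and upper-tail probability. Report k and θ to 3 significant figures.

Gamma(k,θ) with k>1 has mode (k−1)θ, so θ = 50/(k−1).
Need P(X < 102) = 0.99 with θ tied to k this way. Start at k = 2, θ = 50: P(X<102) ≈ 0.605.
Too low — raise k to concentrate. Iterating converges to k ≈ 10.6.
Then θ = 50/(10.6−1) ≈ 5.19.

k ≈ 10.6, θ ≈ 5.19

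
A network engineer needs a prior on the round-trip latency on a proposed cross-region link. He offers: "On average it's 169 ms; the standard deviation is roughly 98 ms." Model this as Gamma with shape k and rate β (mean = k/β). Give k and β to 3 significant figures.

For Gamma(k, rate β): mean = k/β, variance = k/β², so CV = 1/√k.
CV = SD/mean = 98/169 = 0.5799, hence k = 1/CV² = 2.97.
Then β = k/mean = 2.97/169 = 0.0176.

k ≈ 2.97, β ≈ 0.0176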